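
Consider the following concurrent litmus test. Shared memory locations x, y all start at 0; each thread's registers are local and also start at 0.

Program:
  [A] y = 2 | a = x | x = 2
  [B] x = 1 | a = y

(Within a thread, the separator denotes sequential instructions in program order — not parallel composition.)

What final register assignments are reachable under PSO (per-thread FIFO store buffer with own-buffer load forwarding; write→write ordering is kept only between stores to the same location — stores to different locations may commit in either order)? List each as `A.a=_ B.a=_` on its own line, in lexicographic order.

A.a=0 B.a=0
A.a=0 B.a=2
A.a=1 B.a=0
A.a=1 B.a=2

outcome vector order: (A.a,B.a)
|PSO outcomes| = 4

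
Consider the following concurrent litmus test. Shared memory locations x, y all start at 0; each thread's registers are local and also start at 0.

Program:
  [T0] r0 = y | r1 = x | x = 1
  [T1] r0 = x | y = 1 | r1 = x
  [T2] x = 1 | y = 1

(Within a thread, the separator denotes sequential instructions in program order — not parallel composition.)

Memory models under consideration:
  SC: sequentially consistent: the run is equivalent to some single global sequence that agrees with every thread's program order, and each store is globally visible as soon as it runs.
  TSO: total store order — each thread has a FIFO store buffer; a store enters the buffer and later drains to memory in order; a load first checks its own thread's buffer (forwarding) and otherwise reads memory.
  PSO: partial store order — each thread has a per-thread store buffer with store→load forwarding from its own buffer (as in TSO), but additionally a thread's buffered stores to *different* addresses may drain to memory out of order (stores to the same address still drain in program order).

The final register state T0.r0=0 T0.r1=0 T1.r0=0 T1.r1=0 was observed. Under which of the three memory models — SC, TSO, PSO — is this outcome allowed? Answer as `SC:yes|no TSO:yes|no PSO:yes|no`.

SC:yes TSO:yes PSO:yes

outcome vector order: (T0.r0,T0.r1,T1.r0,T1.r1)
under SC → (0,0,0,0), (0,0,0,1), (0,0,1,1), (0,1,0,0), (0,1,0,1), (0,1,1,1), (1,0,0,0), (1,0,0,1), (1,1,0,0), (1,1,0,1), (1,1,1,1)
under TSO → (0,0,0,0), (0,0,0,1), (0,0,1,1), (0,1,0,0), (0,1,0,1), (0,1,1,1), (1,0,0,0), (1,0,0,1), (1,1,0,0), (1,1,0,1), (1,1,1,1)
under PSO → (0,0,0,0), (0,0,0,1), (0,0,1,1), (0,1,0,0), (0,1,0,1), (0,1,1,1), (1,0,0,0), (1,0,0,1), (1,0,1,1), (1,1,0,0), (1,1,0,1), (1,1,1,1)
target (0,0,0,0) ∈ {SC,TSO,PSO}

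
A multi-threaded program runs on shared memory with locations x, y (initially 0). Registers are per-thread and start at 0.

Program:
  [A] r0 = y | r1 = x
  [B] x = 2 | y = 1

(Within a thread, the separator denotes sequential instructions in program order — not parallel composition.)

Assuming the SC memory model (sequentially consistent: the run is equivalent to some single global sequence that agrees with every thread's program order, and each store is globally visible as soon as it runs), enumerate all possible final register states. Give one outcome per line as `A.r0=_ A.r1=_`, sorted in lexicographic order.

outcome vector order: (A.r0,A.r1)
|SC outcomes| = 3

A.r0=0 A.r1=0
A.r0=0 A.r1=2
A.r0=1 A.r1=2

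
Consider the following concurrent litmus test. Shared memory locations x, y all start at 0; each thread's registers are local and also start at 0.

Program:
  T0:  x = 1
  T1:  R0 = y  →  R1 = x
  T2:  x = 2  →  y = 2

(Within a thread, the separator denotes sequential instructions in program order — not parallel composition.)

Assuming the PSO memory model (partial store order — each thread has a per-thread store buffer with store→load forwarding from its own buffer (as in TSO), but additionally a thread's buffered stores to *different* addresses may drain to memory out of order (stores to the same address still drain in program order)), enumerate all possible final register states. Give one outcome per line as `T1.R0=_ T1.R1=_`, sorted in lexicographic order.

T1.R0=0 T1.R1=0
T1.R0=0 T1.R1=1
T1.R0=0 T1.R1=2
T1.R0=2 T1.R1=0
T1.R0=2 T1.R1=1
T1.R0=2 T1.R1=2

outcome vector order: (T1.R0,T1.R1)
|PSO outcomes| = 6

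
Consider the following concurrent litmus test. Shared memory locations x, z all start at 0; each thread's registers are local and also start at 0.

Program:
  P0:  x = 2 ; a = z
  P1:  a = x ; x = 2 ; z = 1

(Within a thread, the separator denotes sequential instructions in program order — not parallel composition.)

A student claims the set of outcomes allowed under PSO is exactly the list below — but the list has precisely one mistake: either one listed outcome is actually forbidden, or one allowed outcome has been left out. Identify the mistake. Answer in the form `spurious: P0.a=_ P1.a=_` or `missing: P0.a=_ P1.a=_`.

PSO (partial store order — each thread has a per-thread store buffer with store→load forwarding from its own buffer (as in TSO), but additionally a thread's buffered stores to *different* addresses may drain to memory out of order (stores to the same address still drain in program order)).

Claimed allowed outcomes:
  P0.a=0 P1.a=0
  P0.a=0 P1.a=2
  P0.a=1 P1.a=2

missing: P0.a=1 P1.a=0

outcome vector order: (P0.a,P1.a)
PSO: 4 outcomes — {0/0 0/2 1/0 1/2}
PSO∖claimed = {1/0}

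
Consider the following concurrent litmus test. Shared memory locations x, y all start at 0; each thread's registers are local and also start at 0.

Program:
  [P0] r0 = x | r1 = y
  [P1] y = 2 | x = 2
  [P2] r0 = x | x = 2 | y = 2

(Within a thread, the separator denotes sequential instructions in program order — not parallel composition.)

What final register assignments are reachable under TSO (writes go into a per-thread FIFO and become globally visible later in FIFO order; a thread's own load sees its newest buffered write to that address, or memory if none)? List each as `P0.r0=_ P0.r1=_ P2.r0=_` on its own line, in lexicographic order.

outcome vector order: (P0.r0,P0.r1,P2.r0)
|TSO outcomes| = 7

P0.r0=0 P0.r1=0 P2.r0=0
P0.r0=0 P0.r1=0 P2.r0=2
P0.r0=0 P0.r1=2 P2.r0=0
P0.r0=0 P0.r1=2 P2.r0=2
P0.r0=2 P0.r1=0 P2.r0=0
P0.r0=2 P0.r1=2 P2.r0=0
P0.r0=2 P0.r1=2 P2.r0=2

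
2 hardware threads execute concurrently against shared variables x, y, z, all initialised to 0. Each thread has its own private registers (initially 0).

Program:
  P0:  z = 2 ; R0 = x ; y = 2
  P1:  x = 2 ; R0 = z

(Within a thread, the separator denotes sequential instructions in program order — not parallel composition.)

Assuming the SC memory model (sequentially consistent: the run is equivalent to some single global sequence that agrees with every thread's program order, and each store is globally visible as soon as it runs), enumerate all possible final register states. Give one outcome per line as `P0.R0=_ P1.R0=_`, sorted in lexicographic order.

P0.R0=0 P1.R0=2
P0.R0=2 P1.R0=0
P0.R0=2 P1.R0=2

outcome vector order: (P0.R0,P1.R0)
|SC outcomes| = 3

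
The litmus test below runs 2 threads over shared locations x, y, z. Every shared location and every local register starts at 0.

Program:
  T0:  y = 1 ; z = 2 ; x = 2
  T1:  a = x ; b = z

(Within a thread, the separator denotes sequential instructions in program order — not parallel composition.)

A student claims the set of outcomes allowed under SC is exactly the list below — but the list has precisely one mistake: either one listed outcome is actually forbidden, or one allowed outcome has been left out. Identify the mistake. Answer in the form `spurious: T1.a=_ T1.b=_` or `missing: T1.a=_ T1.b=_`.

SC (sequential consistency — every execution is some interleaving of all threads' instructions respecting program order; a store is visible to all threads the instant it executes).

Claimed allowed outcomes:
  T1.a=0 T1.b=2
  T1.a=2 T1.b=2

outcome vector order: (T1.a,T1.b)
[SC] allowed = {0/0; 0/2; 2/2}
SC∖claimed = {0/0}

missing: T1.a=0 T1.b=0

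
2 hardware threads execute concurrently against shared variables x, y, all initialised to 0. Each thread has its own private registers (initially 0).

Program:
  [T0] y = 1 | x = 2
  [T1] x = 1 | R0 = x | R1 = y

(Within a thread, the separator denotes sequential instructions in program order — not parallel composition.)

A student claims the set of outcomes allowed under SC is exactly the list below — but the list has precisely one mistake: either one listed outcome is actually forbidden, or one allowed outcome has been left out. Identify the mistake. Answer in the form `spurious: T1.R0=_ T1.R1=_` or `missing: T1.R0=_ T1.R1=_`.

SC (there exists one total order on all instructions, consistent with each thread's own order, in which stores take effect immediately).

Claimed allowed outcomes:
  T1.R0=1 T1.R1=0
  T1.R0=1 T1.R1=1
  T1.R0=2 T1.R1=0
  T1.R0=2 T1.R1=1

outcome vector order: (T1.R0,T1.R1)
[SC] allowed = {1/0 1/1 2/1}
claimed∖SC = {2/0}

spurious: T1.R0=2 T1.R1=0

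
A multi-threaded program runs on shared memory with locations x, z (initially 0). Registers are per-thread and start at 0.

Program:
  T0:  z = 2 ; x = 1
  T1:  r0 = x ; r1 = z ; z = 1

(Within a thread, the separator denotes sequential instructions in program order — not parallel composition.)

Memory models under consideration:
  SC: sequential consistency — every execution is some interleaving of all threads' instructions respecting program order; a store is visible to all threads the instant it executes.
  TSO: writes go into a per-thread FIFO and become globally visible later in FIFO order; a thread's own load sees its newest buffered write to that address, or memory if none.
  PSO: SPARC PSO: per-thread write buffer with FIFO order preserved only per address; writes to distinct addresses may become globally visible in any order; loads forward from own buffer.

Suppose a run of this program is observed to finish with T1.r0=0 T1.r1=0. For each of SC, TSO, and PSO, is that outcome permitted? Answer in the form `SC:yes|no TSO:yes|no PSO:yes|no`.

outcome vector order: (T1.r0,T1.r1)
[SC] allowed = {00, 02, 12}
[TSO] allowed = {00, 02, 12}
[PSO] allowed = {00, 02, 10, 12}
target 00 ∈ {SC,TSO,PSO}

SC:yes TSO:yes PSO:yes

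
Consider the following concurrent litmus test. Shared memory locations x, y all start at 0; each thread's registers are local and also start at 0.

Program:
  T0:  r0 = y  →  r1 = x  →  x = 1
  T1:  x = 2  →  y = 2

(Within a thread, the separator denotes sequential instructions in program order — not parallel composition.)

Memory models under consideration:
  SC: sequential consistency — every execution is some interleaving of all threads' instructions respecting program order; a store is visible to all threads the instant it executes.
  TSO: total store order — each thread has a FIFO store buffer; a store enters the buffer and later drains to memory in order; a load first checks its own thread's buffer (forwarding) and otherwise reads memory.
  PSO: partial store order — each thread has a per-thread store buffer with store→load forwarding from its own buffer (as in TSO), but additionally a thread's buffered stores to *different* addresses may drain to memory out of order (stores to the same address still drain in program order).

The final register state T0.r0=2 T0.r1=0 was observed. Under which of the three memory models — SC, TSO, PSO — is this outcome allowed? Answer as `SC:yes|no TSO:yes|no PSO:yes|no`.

outcome vector order: (T0.r0,T0.r1)
under SC → 0/0 0/2 2/2
under TSO → 0/0 0/2 2/2
under PSO → 0/0 0/2 2/0 2/2
target 2/0 ∈ {PSO}

SC:no TSO:no PSO:yes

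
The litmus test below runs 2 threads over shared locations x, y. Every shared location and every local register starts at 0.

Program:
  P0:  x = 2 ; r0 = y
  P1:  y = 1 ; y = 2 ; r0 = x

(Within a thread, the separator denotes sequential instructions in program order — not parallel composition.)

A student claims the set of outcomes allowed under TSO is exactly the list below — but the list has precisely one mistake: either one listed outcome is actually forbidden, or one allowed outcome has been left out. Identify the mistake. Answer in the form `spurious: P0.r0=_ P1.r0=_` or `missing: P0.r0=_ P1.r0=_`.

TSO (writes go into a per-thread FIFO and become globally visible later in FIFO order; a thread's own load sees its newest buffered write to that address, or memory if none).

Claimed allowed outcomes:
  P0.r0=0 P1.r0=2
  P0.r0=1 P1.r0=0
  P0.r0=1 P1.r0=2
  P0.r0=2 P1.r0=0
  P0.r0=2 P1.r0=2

outcome vector order: (P0.r0,P1.r0)
TSO: 6 outcomes — {<0 0>, <0 2>, <1 0>, <1 2>, <2 0>, <2 2>}
TSO∖claimed = {<0 0>}

missing: P0.r0=0 P1.r0=0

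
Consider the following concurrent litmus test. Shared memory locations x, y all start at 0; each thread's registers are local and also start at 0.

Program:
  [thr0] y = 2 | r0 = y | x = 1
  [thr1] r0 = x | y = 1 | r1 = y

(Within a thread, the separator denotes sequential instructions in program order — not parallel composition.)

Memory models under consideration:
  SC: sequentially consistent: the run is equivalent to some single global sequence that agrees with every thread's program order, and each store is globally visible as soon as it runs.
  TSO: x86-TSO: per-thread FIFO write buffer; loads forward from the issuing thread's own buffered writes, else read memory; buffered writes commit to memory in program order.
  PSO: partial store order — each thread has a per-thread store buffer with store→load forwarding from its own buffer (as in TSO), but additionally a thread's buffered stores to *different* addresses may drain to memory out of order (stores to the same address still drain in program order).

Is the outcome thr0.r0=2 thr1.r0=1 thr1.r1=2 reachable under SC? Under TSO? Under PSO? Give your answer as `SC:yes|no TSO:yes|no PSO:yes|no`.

outcome vector order: (thr0.r0,thr1.r0,thr1.r1)
SC: 4 outcomes — {1/0/1 2/0/1 2/0/2 2/1/1}
TSO: 4 outcomes — {1/0/1 2/0/1 2/0/2 2/1/1}
PSO: 5 outcomes — {1/0/1 2/0/1 2/0/2 2/1/1 2/1/2}
target 2/1/2 ∈ {PSO}

SC:no TSO:no PSO:yes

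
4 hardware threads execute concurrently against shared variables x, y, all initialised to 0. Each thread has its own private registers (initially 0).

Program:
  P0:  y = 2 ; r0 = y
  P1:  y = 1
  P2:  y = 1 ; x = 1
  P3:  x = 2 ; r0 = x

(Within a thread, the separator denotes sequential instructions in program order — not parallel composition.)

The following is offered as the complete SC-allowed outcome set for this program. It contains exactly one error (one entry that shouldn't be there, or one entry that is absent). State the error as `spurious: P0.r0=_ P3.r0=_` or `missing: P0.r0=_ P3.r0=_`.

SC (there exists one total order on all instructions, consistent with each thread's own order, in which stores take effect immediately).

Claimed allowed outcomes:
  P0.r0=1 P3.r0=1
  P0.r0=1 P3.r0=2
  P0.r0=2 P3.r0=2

outcome vector order: (P0.r0,P3.r0)
under SC → (1,1) (1,2) (2,1) (2,2)
SC∖claimed = {(2,1)}

missing: P0.r0=2 P3.r0=1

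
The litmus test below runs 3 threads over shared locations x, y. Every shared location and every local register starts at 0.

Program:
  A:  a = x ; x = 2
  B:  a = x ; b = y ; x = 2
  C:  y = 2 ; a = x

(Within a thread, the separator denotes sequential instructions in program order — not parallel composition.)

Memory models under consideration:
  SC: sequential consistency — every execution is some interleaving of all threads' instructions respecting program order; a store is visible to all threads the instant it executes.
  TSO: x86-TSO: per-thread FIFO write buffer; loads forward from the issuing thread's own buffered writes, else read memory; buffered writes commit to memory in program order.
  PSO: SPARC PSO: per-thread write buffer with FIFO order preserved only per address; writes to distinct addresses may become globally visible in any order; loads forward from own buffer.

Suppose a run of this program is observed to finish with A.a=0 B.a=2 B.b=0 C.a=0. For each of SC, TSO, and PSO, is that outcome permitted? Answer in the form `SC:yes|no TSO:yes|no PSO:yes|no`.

SC:no TSO:yes PSO:yes

outcome vector order: (A.a,B.a,B.b,C.a)
SC (11): 0/0/0/0 0/0/0/2 0/0/2/0 0/0/2/2 0/2/0/2 0/2/2/0 0/2/2/2 2/0/0/0 2/0/0/2 2/0/2/0 2/0/2/2
TSO (12): 0/0/0/0 0/0/0/2 0/0/2/0 0/0/2/2 0/2/0/0 0/2/0/2 0/2/2/0 0/2/2/2 2/0/0/0 2/0/0/2 2/0/2/0 2/0/2/2
PSO (12): 0/0/0/0 0/0/0/2 0/0/2/0 0/0/2/2 0/2/0/0 0/2/0/2 0/2/2/0 0/2/2/2 2/0/0/0 2/0/0/2 2/0/2/0 2/0/2/2
target 0/2/0/0 ∈ {TSO,PSO}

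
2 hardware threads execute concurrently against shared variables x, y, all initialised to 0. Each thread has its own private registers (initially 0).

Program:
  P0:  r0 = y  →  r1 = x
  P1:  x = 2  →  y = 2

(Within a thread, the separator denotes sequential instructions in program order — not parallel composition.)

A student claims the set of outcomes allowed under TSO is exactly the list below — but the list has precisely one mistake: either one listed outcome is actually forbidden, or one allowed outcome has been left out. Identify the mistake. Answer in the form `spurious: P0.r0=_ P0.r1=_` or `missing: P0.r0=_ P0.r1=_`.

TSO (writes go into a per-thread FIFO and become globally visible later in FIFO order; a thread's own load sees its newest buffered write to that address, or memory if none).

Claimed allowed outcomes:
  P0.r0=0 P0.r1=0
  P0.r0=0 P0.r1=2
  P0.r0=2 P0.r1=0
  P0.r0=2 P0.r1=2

outcome vector order: (P0.r0,P0.r1)
[TSO] allowed = {00, 02, 22}
claimed∖TSO = {20}

spurious: P0.r0=2 P0.r1=0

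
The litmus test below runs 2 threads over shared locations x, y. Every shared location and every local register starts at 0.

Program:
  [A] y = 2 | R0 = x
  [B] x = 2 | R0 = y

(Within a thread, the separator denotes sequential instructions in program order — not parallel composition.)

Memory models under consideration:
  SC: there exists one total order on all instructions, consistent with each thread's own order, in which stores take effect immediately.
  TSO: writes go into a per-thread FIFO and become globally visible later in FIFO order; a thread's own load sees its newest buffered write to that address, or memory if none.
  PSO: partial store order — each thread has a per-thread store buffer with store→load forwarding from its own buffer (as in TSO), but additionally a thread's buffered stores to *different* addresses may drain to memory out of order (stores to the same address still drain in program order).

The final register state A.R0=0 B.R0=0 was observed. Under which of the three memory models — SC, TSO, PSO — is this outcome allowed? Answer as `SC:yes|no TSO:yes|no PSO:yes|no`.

outcome vector order: (A.R0,B.R0)
SC (3): 0/2 2/0 2/2
TSO (4): 0/0 0/2 2/0 2/2
PSO (4): 0/0 0/2 2/0 2/2
target 0/0 ∈ {TSO,PSO}

SC:no TSO:yes PSO:yes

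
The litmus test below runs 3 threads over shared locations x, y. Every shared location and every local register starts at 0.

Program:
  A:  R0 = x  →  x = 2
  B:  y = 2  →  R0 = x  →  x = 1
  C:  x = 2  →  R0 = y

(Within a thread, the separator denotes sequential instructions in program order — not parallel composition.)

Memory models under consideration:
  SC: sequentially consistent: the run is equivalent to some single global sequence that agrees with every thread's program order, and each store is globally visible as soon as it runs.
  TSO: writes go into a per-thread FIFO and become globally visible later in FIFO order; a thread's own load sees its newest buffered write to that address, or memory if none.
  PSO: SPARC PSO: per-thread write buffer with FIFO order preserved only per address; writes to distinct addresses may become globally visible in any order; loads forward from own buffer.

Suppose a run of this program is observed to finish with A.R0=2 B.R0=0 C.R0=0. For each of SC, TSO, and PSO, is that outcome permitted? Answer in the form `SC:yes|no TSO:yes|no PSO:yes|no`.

outcome vector order: (A.R0,B.R0,C.R0)
SC: 9 outcomes — {0/0/2; 0/2/0; 0/2/2; 1/0/2; 1/2/0; 1/2/2; 2/0/2; 2/2/0; 2/2/2}
TSO: 12 outcomes — {0/0/0; 0/0/2; 0/2/0; 0/2/2; 1/0/0; 1/0/2; 1/2/0; 1/2/2; 2/0/0; 2/0/2; 2/2/0; 2/2/2}
PSO: 12 outcomes — {0/0/0; 0/0/2; 0/2/0; 0/2/2; 1/0/0; 1/0/2; 1/2/0; 1/2/2; 2/0/0; 2/0/2; 2/2/0; 2/2/2}
target 2/0/0 ∈ {TSO,PSO}

SC:no TSO:yes PSO:yes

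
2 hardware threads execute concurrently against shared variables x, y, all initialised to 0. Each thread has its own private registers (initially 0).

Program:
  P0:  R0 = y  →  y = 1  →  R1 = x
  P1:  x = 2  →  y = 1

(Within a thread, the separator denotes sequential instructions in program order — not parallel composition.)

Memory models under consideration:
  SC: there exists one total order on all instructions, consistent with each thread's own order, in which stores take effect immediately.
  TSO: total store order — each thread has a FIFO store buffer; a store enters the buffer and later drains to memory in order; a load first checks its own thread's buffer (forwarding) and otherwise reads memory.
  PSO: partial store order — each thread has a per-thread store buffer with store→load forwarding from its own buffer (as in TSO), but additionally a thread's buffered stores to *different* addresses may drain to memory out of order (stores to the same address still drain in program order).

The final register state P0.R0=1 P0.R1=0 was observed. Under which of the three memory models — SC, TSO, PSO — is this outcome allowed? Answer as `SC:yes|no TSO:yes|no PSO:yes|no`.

SC:no TSO:no PSO:yes

outcome vector order: (P0.R0,P0.R1)
SC: 3 outcomes — {<0 0>, <0 2>, <1 2>}
TSO: 3 outcomes — {<0 0>, <0 2>, <1 2>}
PSO: 4 outcomes — {<0 0>, <0 2>, <1 0>, <1 2>}
target <1 0> ∈ {PSO}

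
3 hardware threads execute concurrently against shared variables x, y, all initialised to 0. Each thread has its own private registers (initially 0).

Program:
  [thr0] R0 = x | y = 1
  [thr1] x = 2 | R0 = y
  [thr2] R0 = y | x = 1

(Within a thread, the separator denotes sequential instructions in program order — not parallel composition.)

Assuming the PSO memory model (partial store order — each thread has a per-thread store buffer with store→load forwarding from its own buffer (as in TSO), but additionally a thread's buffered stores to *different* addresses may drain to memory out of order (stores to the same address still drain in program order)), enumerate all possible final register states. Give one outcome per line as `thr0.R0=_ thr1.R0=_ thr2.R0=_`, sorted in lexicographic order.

thr0.R0=0 thr1.R0=0 thr2.R0=0
thr0.R0=0 thr1.R0=0 thr2.R0=1
thr0.R0=0 thr1.R0=1 thr2.R0=0
thr0.R0=0 thr1.R0=1 thr2.R0=1
thr0.R0=1 thr1.R0=0 thr2.R0=0
thr0.R0=1 thr1.R0=1 thr2.R0=0
thr0.R0=2 thr1.R0=0 thr2.R0=0
thr0.R0=2 thr1.R0=0 thr2.R0=1
thr0.R0=2 thr1.R0=1 thr2.R0=0
thr0.R0=2 thr1.R0=1 thr2.R0=1

outcome vector order: (thr0.R0,thr1.R0,thr2.R0)
|PSO outcomes| = 10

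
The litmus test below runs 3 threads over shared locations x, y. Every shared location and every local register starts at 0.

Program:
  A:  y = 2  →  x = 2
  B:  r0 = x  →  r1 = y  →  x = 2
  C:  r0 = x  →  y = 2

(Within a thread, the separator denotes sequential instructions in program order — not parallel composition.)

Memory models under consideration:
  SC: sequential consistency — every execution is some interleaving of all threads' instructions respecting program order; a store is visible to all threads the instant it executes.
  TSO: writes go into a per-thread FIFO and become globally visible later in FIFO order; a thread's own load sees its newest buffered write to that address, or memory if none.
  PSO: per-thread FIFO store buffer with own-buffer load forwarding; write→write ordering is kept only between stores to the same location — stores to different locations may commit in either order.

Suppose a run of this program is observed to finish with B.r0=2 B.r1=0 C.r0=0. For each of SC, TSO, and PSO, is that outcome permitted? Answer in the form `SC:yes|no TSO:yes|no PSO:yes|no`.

outcome vector order: (B.r0,B.r1,C.r0)
under SC → 000 002 020 022 220 222
under TSO → 000 002 020 022 220 222
under PSO → 000 002 020 022 200 202 220 222
target 200 ∈ {PSO}

SC:no TSO:no PSO:yes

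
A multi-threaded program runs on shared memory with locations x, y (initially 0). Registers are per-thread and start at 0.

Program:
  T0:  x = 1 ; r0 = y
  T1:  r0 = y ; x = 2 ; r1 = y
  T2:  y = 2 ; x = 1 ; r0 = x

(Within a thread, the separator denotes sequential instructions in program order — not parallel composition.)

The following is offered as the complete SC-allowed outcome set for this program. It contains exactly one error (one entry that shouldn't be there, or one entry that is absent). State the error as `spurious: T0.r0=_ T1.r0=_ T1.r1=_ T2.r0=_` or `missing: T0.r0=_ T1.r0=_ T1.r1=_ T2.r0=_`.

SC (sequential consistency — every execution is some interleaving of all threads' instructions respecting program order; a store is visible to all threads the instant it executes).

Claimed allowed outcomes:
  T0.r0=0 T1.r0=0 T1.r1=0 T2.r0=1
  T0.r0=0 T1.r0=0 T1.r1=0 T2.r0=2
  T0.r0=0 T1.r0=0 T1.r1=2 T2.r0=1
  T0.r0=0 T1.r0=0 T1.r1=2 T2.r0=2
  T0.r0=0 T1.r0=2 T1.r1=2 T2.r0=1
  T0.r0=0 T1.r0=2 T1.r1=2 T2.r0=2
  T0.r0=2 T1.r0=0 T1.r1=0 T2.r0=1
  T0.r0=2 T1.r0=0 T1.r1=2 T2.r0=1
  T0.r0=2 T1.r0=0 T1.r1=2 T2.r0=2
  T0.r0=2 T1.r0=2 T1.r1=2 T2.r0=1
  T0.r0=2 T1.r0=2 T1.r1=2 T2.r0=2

outcome vector order: (T0.r0,T1.r0,T1.r1,T2.r0)
under SC → 0001; 0021; 0022; 0221; 0222; 2001; 2021; 2022; 2221; 2222
claimed∖SC = {0002}

spurious: T0.r0=0 T1.r0=0 T1.r1=0 T2.r0=2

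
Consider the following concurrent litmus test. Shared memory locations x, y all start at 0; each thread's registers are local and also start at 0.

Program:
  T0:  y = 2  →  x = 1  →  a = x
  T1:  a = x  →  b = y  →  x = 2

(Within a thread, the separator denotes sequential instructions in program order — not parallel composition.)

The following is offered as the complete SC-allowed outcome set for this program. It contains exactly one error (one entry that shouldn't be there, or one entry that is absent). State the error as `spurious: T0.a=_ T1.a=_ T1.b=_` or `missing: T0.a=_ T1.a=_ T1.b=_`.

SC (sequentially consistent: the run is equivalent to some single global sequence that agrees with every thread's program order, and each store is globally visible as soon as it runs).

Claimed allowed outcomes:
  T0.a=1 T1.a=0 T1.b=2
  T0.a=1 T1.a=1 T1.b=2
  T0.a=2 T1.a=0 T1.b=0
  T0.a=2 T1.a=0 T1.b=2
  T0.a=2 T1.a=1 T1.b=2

outcome vector order: (T0.a,T1.a,T1.b)
SC (6): <1 0 0>; <1 0 2>; <1 1 2>; <2 0 0>; <2 0 2>; <2 1 2>
SC∖claimed = {<1 0 0>}

missing: T0.a=1 T1.a=0 T1.b=0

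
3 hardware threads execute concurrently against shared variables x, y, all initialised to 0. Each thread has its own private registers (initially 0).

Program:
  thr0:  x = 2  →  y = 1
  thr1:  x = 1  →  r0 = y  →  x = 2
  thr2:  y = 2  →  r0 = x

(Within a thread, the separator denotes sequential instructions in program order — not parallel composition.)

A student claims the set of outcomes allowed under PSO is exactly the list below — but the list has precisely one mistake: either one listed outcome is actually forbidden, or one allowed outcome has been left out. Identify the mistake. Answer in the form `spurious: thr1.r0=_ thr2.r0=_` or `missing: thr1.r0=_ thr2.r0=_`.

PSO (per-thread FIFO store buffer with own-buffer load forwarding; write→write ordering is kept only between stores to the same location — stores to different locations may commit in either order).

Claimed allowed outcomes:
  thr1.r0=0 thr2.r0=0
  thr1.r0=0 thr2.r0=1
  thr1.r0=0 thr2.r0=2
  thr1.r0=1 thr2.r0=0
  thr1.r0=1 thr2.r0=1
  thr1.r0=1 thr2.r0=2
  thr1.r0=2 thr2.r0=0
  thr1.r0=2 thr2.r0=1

outcome vector order: (thr1.r0,thr2.r0)
[PSO] allowed = {<0 0> <0 1> <0 2> <1 0> <1 1> <1 2> <2 0> <2 1> <2 2>}
PSO∖claimed = {<2 2>}

missing: thr1.r0=2 thr2.r0=2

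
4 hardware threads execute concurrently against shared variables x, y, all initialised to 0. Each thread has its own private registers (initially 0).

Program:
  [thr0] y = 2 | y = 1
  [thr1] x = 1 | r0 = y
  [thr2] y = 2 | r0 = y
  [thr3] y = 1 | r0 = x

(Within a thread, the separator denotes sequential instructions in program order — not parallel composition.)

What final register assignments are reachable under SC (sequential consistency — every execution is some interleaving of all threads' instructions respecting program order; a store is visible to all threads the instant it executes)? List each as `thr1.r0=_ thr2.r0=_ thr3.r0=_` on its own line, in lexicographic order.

outcome vector order: (thr1.r0,thr2.r0,thr3.r0)
|SC outcomes| = 10

thr1.r0=0 thr2.r0=1 thr3.r0=1
thr1.r0=0 thr2.r0=2 thr3.r0=1
thr1.r0=1 thr2.r0=1 thr3.r0=0
thr1.r0=1 thr2.r0=1 thr3.r0=1
thr1.r0=1 thr2.r0=2 thr3.r0=0
thr1.r0=1 thr2.r0=2 thr3.r0=1
thr1.r0=2 thr2.r0=1 thr3.r0=0
thr1.r0=2 thr2.r0=1 thr3.r0=1
thr1.r0=2 thr2.r0=2 thr3.r0=0
thr1.r0=2 thr2.r0=2 thr3.r0=1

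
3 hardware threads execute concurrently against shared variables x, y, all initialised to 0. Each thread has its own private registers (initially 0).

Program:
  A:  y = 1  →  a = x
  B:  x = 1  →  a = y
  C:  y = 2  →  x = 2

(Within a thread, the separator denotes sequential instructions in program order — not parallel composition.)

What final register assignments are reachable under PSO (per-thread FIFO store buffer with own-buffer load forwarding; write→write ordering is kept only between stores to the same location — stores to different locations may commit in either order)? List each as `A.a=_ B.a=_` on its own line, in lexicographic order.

A.a=0 B.a=0
A.a=0 B.a=1
A.a=0 B.a=2
A.a=1 B.a=0
A.a=1 B.a=1
A.a=1 B.a=2
A.a=2 B.a=0
A.a=2 B.a=1
A.a=2 B.a=2

outcome vector order: (A.a,B.a)
|PSO outcomes| = 9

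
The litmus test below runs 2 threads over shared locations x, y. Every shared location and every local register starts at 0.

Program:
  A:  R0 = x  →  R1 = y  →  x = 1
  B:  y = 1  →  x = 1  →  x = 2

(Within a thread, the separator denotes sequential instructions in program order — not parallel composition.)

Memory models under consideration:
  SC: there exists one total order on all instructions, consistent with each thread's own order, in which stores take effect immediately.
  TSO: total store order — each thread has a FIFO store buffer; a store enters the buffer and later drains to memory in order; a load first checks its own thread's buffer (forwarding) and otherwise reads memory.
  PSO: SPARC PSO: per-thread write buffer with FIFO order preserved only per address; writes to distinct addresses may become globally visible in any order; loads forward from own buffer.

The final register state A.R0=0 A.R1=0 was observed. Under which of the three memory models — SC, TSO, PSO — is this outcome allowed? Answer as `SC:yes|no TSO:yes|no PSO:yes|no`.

SC:yes TSO:yes PSO:yes

outcome vector order: (A.R0,A.R1)
SC: 4 outcomes — {(0,0), (0,1), (1,1), (2,1)}
TSO: 4 outcomes — {(0,0), (0,1), (1,1), (2,1)}
PSO: 6 outcomes — {(0,0), (0,1), (1,0), (1,1), (2,0), (2,1)}
target (0,0) ∈ {SC,TSO,PSO}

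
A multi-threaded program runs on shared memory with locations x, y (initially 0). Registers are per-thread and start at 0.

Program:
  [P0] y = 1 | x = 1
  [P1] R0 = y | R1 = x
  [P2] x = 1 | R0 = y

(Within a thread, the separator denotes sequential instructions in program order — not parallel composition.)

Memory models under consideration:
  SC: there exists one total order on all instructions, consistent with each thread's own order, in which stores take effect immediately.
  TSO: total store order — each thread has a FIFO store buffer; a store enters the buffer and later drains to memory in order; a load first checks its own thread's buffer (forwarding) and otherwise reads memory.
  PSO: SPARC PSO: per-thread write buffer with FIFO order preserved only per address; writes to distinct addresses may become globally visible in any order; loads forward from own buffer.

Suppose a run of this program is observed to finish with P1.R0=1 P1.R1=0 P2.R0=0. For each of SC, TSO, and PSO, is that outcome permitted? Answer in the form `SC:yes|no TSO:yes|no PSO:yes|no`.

SC:no TSO:yes PSO:yes

outcome vector order: (P1.R0,P1.R1,P2.R0)
SC: 7 outcomes — {0/0/0, 0/0/1, 0/1/0, 0/1/1, 1/0/1, 1/1/0, 1/1/1}
TSO: 8 outcomes — {0/0/0, 0/0/1, 0/1/0, 0/1/1, 1/0/0, 1/0/1, 1/1/0, 1/1/1}
PSO: 8 outcomes — {0/0/0, 0/0/1, 0/1/0, 0/1/1, 1/0/0, 1/0/1, 1/1/0, 1/1/1}
target 1/0/0 ∈ {TSO,PSO}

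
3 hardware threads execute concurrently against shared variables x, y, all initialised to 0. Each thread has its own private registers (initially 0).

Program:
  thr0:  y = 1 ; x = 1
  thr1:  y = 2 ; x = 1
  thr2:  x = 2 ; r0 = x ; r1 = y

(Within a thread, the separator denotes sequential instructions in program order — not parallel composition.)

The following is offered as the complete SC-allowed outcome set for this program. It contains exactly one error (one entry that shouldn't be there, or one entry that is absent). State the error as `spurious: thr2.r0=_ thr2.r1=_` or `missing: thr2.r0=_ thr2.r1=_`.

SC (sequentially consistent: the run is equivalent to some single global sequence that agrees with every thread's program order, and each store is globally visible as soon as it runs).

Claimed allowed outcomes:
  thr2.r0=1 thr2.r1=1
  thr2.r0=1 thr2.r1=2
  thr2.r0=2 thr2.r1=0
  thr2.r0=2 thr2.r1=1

outcome vector order: (thr2.r0,thr2.r1)
SC (5): 11, 12, 20, 21, 22
SC∖claimed = {22}

missing: thr2.r0=2 thr2.r1=2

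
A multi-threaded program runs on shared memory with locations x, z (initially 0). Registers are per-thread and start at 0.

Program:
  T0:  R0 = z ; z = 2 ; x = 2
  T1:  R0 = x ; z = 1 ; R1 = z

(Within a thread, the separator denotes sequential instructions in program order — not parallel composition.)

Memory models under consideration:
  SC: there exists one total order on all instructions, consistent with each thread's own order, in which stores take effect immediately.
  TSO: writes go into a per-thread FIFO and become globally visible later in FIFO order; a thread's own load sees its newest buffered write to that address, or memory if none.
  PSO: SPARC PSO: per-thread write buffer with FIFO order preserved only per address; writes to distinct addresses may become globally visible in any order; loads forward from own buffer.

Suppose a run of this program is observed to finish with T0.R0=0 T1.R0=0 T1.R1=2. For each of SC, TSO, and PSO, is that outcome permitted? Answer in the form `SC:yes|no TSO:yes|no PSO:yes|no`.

outcome vector order: (T0.R0,T1.R0,T1.R1)
SC: 5 outcomes — {001; 002; 021; 101; 102}
TSO: 5 outcomes — {001; 002; 021; 101; 102}
PSO: 6 outcomes — {001; 002; 021; 022; 101; 102}
target 002 ∈ {SC,TSO,PSO}

SC:yes TSO:yes PSO:yes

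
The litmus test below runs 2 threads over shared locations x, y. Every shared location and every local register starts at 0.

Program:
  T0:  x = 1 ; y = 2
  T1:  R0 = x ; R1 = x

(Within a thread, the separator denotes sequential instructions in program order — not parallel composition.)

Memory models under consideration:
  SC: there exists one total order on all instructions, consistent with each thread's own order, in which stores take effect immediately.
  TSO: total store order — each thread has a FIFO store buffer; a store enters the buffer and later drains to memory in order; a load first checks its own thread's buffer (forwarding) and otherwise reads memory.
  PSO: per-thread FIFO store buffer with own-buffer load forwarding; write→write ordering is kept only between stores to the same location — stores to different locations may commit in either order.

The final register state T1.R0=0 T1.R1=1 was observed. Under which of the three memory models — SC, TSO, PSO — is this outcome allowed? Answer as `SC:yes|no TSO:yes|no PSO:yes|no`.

outcome vector order: (T1.R0,T1.R1)
SC: 3 outcomes — {<0 0> <0 1> <1 1>}
TSO: 3 outcomes — {<0 0> <0 1> <1 1>}
PSO: 3 outcomes — {<0 0> <0 1> <1 1>}
target <0 1> ∈ {SC,TSO,PSO}

SC:yes TSO:yes PSO:yes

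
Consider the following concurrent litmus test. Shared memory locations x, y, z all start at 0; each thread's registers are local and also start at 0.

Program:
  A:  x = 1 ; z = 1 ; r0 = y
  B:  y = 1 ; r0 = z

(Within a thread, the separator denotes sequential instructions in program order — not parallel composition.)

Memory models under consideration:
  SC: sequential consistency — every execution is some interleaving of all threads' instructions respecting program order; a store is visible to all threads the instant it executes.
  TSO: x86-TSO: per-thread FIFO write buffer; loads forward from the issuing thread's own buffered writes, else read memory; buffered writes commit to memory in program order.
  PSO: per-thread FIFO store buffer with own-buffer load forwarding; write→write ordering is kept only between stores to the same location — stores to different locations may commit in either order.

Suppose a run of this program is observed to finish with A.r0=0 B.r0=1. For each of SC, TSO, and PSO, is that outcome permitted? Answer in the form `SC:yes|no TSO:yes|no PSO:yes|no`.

SC:yes TSO:yes PSO:yes

outcome vector order: (A.r0,B.r0)
SC: 3 outcomes — {0/1 1/0 1/1}
TSO: 4 outcomes — {0/0 0/1 1/0 1/1}
PSO: 4 outcomes — {0/0 0/1 1/0 1/1}
target 0/1 ∈ {SC,TSO,PSO}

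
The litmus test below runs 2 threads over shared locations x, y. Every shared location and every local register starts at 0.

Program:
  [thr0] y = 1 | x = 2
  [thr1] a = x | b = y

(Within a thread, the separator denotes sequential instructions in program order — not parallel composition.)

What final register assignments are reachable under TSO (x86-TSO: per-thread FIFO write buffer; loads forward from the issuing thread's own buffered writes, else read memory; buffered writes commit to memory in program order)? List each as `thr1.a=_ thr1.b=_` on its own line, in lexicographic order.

outcome vector order: (thr1.a,thr1.b)
|TSO outcomes| = 3

thr1.a=0 thr1.b=0
thr1.a=0 thr1.b=1
thr1.a=2 thr1.b=1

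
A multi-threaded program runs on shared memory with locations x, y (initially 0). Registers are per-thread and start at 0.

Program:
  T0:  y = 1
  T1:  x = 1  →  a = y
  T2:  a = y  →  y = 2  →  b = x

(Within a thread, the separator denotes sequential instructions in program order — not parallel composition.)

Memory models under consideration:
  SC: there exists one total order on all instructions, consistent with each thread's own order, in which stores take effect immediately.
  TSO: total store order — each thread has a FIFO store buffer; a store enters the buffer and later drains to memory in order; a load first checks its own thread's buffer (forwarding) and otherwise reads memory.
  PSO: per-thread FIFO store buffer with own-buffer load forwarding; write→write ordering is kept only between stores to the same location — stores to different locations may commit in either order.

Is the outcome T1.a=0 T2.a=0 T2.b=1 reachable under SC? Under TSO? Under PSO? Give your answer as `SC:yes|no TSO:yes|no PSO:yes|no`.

SC:yes TSO:yes PSO:yes

outcome vector order: (T1.a,T2.a,T2.b)
SC (9): (0,0,1), (0,1,1), (1,0,0), (1,0,1), (1,1,1), (2,0,0), (2,0,1), (2,1,0), (2,1,1)
TSO (12): (0,0,0), (0,0,1), (0,1,0), (0,1,1), (1,0,0), (1,0,1), (1,1,0), (1,1,1), (2,0,0), (2,0,1), (2,1,0), (2,1,1)
PSO (12): (0,0,0), (0,0,1), (0,1,0), (0,1,1), (1,0,0), (1,0,1), (1,1,0), (1,1,1), (2,0,0), (2,0,1), (2,1,0), (2,1,1)
target (0,0,1) ∈ {SC,TSO,PSO}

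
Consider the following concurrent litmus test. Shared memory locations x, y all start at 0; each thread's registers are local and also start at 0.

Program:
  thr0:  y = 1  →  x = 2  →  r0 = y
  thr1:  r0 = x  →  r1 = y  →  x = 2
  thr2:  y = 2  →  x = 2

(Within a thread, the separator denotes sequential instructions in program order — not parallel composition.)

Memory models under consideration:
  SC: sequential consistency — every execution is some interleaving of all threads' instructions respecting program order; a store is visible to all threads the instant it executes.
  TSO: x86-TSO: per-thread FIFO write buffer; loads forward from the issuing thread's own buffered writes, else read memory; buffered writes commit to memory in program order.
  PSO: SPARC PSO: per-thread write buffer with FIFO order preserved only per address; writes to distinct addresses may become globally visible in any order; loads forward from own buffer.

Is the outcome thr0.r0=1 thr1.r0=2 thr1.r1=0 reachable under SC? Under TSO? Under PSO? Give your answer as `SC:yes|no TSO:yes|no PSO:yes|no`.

SC:no TSO:no PSO:yes

outcome vector order: (thr0.r0,thr1.r0,thr1.r1)
under SC → (1,0,0), (1,0,1), (1,0,2), (1,2,1), (1,2,2), (2,0,0), (2,0,1), (2,0,2), (2,2,1), (2,2,2)
under TSO → (1,0,0), (1,0,1), (1,0,2), (1,2,1), (1,2,2), (2,0,0), (2,0,1), (2,0,2), (2,2,1), (2,2,2)
under PSO → (1,0,0), (1,0,1), (1,0,2), (1,2,0), (1,2,1), (1,2,2), (2,0,0), (2,0,1), (2,0,2), (2,2,0), (2,2,1), (2,2,2)
target (1,2,0) ∈ {PSO}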